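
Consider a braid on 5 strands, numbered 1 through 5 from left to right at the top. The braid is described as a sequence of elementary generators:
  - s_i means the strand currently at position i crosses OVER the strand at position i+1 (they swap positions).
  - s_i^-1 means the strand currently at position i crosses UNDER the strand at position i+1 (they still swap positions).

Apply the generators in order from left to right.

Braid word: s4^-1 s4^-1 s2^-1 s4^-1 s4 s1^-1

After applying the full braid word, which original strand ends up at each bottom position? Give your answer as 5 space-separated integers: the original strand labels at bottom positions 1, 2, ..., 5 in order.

Answer: 3 1 2 4 5

Derivation:
Gen 1 (s4^-1): strand 4 crosses under strand 5. Perm now: [1 2 3 5 4]
Gen 2 (s4^-1): strand 5 crosses under strand 4. Perm now: [1 2 3 4 5]
Gen 3 (s2^-1): strand 2 crosses under strand 3. Perm now: [1 3 2 4 5]
Gen 4 (s4^-1): strand 4 crosses under strand 5. Perm now: [1 3 2 5 4]
Gen 5 (s4): strand 5 crosses over strand 4. Perm now: [1 3 2 4 5]
Gen 6 (s1^-1): strand 1 crosses under strand 3. Perm now: [3 1 2 4 5]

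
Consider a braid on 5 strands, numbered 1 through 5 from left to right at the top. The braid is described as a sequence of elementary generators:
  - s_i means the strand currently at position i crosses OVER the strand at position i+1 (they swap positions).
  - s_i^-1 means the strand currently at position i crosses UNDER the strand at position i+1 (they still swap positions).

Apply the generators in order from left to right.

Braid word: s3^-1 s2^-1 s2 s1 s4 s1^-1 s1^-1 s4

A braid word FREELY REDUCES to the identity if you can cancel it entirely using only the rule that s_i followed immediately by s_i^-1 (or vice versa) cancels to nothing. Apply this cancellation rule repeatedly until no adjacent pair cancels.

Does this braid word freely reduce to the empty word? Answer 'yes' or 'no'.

Gen 1 (s3^-1): push. Stack: [s3^-1]
Gen 2 (s2^-1): push. Stack: [s3^-1 s2^-1]
Gen 3 (s2): cancels prior s2^-1. Stack: [s3^-1]
Gen 4 (s1): push. Stack: [s3^-1 s1]
Gen 5 (s4): push. Stack: [s3^-1 s1 s4]
Gen 6 (s1^-1): push. Stack: [s3^-1 s1 s4 s1^-1]
Gen 7 (s1^-1): push. Stack: [s3^-1 s1 s4 s1^-1 s1^-1]
Gen 8 (s4): push. Stack: [s3^-1 s1 s4 s1^-1 s1^-1 s4]
Reduced word: s3^-1 s1 s4 s1^-1 s1^-1 s4

Answer: no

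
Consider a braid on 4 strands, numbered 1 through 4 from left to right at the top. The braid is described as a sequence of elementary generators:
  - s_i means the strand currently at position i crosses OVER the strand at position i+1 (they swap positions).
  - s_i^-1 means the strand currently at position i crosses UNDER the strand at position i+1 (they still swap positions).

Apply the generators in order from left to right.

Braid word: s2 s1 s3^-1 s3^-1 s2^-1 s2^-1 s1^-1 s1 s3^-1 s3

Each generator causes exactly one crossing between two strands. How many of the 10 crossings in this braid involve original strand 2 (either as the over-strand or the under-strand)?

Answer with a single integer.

Gen 1: crossing 2x3. Involves strand 2? yes. Count so far: 1
Gen 2: crossing 1x3. Involves strand 2? no. Count so far: 1
Gen 3: crossing 2x4. Involves strand 2? yes. Count so far: 2
Gen 4: crossing 4x2. Involves strand 2? yes. Count so far: 3
Gen 5: crossing 1x2. Involves strand 2? yes. Count so far: 4
Gen 6: crossing 2x1. Involves strand 2? yes. Count so far: 5
Gen 7: crossing 3x1. Involves strand 2? no. Count so far: 5
Gen 8: crossing 1x3. Involves strand 2? no. Count so far: 5
Gen 9: crossing 2x4. Involves strand 2? yes. Count so far: 6
Gen 10: crossing 4x2. Involves strand 2? yes. Count so far: 7

Answer: 7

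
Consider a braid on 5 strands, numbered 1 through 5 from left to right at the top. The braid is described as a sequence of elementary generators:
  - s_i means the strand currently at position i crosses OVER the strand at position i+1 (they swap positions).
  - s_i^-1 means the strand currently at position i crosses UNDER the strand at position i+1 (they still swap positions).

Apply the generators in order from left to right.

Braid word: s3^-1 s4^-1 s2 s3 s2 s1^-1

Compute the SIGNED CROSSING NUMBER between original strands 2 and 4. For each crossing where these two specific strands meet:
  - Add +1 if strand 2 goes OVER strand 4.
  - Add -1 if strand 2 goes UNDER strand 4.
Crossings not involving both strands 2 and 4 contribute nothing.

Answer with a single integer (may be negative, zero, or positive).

Answer: 1

Derivation:
Gen 1: crossing 3x4. Both 2&4? no. Sum: 0
Gen 2: crossing 3x5. Both 2&4? no. Sum: 0
Gen 3: 2 over 4. Both 2&4? yes. Contrib: +1. Sum: 1
Gen 4: crossing 2x5. Both 2&4? no. Sum: 1
Gen 5: crossing 4x5. Both 2&4? no. Sum: 1
Gen 6: crossing 1x5. Both 2&4? no. Sum: 1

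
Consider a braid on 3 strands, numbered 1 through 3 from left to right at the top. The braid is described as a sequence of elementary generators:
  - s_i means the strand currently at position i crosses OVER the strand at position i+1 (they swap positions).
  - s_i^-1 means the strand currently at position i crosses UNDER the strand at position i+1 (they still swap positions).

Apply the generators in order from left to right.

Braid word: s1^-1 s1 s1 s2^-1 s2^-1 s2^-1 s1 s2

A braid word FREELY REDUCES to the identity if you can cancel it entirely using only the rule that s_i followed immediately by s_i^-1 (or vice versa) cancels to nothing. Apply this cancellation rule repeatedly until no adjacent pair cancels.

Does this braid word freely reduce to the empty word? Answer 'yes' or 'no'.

Gen 1 (s1^-1): push. Stack: [s1^-1]
Gen 2 (s1): cancels prior s1^-1. Stack: []
Gen 3 (s1): push. Stack: [s1]
Gen 4 (s2^-1): push. Stack: [s1 s2^-1]
Gen 5 (s2^-1): push. Stack: [s1 s2^-1 s2^-1]
Gen 6 (s2^-1): push. Stack: [s1 s2^-1 s2^-1 s2^-1]
Gen 7 (s1): push. Stack: [s1 s2^-1 s2^-1 s2^-1 s1]
Gen 8 (s2): push. Stack: [s1 s2^-1 s2^-1 s2^-1 s1 s2]
Reduced word: s1 s2^-1 s2^-1 s2^-1 s1 s2

Answer: no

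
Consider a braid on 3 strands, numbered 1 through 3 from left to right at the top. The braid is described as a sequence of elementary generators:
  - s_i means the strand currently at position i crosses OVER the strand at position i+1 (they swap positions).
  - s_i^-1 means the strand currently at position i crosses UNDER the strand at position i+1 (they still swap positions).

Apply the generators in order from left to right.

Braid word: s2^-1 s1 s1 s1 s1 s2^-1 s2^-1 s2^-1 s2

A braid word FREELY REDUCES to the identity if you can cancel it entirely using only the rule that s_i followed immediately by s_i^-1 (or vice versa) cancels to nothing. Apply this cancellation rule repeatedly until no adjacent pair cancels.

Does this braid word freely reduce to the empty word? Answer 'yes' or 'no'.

Answer: no

Derivation:
Gen 1 (s2^-1): push. Stack: [s2^-1]
Gen 2 (s1): push. Stack: [s2^-1 s1]
Gen 3 (s1): push. Stack: [s2^-1 s1 s1]
Gen 4 (s1): push. Stack: [s2^-1 s1 s1 s1]
Gen 5 (s1): push. Stack: [s2^-1 s1 s1 s1 s1]
Gen 6 (s2^-1): push. Stack: [s2^-1 s1 s1 s1 s1 s2^-1]
Gen 7 (s2^-1): push. Stack: [s2^-1 s1 s1 s1 s1 s2^-1 s2^-1]
Gen 8 (s2^-1): push. Stack: [s2^-1 s1 s1 s1 s1 s2^-1 s2^-1 s2^-1]
Gen 9 (s2): cancels prior s2^-1. Stack: [s2^-1 s1 s1 s1 s1 s2^-1 s2^-1]
Reduced word: s2^-1 s1 s1 s1 s1 s2^-1 s2^-1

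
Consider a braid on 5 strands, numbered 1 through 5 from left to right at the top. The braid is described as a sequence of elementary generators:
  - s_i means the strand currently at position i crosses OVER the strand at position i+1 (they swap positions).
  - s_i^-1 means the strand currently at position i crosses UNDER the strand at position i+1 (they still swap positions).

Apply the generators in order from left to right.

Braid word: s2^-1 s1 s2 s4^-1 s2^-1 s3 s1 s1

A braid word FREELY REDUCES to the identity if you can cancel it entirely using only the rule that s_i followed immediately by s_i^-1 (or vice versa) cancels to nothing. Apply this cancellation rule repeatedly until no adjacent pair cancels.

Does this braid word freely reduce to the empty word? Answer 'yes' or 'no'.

Answer: no

Derivation:
Gen 1 (s2^-1): push. Stack: [s2^-1]
Gen 2 (s1): push. Stack: [s2^-1 s1]
Gen 3 (s2): push. Stack: [s2^-1 s1 s2]
Gen 4 (s4^-1): push. Stack: [s2^-1 s1 s2 s4^-1]
Gen 5 (s2^-1): push. Stack: [s2^-1 s1 s2 s4^-1 s2^-1]
Gen 6 (s3): push. Stack: [s2^-1 s1 s2 s4^-1 s2^-1 s3]
Gen 7 (s1): push. Stack: [s2^-1 s1 s2 s4^-1 s2^-1 s3 s1]
Gen 8 (s1): push. Stack: [s2^-1 s1 s2 s4^-1 s2^-1 s3 s1 s1]
Reduced word: s2^-1 s1 s2 s4^-1 s2^-1 s3 s1 s1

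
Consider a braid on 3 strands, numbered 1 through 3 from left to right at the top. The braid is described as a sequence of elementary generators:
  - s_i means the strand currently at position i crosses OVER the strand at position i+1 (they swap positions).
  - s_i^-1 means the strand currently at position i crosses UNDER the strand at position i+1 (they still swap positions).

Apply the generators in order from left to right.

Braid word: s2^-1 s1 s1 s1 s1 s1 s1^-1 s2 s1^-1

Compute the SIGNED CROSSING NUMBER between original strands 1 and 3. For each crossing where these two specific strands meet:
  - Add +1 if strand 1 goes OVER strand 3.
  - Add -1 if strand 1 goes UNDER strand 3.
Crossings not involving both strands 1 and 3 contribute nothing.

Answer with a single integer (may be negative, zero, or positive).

Answer: 2

Derivation:
Gen 1: crossing 2x3. Both 1&3? no. Sum: 0
Gen 2: 1 over 3. Both 1&3? yes. Contrib: +1. Sum: 1
Gen 3: 3 over 1. Both 1&3? yes. Contrib: -1. Sum: 0
Gen 4: 1 over 3. Both 1&3? yes. Contrib: +1. Sum: 1
Gen 5: 3 over 1. Both 1&3? yes. Contrib: -1. Sum: 0
Gen 6: 1 over 3. Both 1&3? yes. Contrib: +1. Sum: 1
Gen 7: 3 under 1. Both 1&3? yes. Contrib: +1. Sum: 2
Gen 8: crossing 3x2. Both 1&3? no. Sum: 2
Gen 9: crossing 1x2. Both 1&3? no. Sum: 2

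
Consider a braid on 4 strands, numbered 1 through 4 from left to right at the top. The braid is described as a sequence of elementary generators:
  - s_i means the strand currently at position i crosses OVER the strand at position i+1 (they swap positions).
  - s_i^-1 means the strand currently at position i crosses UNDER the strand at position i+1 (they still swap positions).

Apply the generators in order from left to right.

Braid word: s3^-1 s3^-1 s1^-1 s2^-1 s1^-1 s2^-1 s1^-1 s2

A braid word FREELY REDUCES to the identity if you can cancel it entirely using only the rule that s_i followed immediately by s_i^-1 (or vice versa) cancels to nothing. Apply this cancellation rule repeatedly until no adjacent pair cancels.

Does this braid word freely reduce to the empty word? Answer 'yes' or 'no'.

Gen 1 (s3^-1): push. Stack: [s3^-1]
Gen 2 (s3^-1): push. Stack: [s3^-1 s3^-1]
Gen 3 (s1^-1): push. Stack: [s3^-1 s3^-1 s1^-1]
Gen 4 (s2^-1): push. Stack: [s3^-1 s3^-1 s1^-1 s2^-1]
Gen 5 (s1^-1): push. Stack: [s3^-1 s3^-1 s1^-1 s2^-1 s1^-1]
Gen 6 (s2^-1): push. Stack: [s3^-1 s3^-1 s1^-1 s2^-1 s1^-1 s2^-1]
Gen 7 (s1^-1): push. Stack: [s3^-1 s3^-1 s1^-1 s2^-1 s1^-1 s2^-1 s1^-1]
Gen 8 (s2): push. Stack: [s3^-1 s3^-1 s1^-1 s2^-1 s1^-1 s2^-1 s1^-1 s2]
Reduced word: s3^-1 s3^-1 s1^-1 s2^-1 s1^-1 s2^-1 s1^-1 s2

Answer: no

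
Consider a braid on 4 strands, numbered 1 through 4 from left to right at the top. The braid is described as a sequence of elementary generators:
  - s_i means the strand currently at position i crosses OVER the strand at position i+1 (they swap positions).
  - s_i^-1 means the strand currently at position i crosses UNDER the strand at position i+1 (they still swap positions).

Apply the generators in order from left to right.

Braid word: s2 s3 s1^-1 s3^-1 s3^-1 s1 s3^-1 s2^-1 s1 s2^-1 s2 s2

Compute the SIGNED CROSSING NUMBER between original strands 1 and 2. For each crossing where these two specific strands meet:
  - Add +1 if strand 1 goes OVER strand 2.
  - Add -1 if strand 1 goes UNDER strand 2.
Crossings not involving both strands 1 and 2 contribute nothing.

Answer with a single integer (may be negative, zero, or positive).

Gen 1: crossing 2x3. Both 1&2? no. Sum: 0
Gen 2: crossing 2x4. Both 1&2? no. Sum: 0
Gen 3: crossing 1x3. Both 1&2? no. Sum: 0
Gen 4: crossing 4x2. Both 1&2? no. Sum: 0
Gen 5: crossing 2x4. Both 1&2? no. Sum: 0
Gen 6: crossing 3x1. Both 1&2? no. Sum: 0
Gen 7: crossing 4x2. Both 1&2? no. Sum: 0
Gen 8: crossing 3x2. Both 1&2? no. Sum: 0
Gen 9: 1 over 2. Both 1&2? yes. Contrib: +1. Sum: 1
Gen 10: crossing 1x3. Both 1&2? no. Sum: 1
Gen 11: crossing 3x1. Both 1&2? no. Sum: 1
Gen 12: crossing 1x3. Both 1&2? no. Sum: 1

Answer: 1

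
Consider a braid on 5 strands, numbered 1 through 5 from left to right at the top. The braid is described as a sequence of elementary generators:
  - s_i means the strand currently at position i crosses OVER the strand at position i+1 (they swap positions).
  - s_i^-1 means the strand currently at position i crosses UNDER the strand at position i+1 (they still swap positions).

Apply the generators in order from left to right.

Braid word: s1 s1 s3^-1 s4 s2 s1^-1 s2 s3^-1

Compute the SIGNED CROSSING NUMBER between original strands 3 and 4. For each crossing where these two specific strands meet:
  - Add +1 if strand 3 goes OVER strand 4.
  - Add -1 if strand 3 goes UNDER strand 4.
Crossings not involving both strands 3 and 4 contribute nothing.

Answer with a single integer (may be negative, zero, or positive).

Answer: -1

Derivation:
Gen 1: crossing 1x2. Both 3&4? no. Sum: 0
Gen 2: crossing 2x1. Both 3&4? no. Sum: 0
Gen 3: 3 under 4. Both 3&4? yes. Contrib: -1. Sum: -1
Gen 4: crossing 3x5. Both 3&4? no. Sum: -1
Gen 5: crossing 2x4. Both 3&4? no. Sum: -1
Gen 6: crossing 1x4. Both 3&4? no. Sum: -1
Gen 7: crossing 1x2. Both 3&4? no. Sum: -1
Gen 8: crossing 1x5. Both 3&4? no. Sum: -1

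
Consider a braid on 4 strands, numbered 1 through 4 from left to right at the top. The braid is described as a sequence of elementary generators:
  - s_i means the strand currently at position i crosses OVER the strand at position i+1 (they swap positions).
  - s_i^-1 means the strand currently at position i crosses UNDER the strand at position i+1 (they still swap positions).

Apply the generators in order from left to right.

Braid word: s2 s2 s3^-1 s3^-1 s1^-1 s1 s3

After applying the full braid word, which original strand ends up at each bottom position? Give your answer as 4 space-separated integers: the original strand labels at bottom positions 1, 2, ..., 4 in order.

Answer: 1 2 4 3

Derivation:
Gen 1 (s2): strand 2 crosses over strand 3. Perm now: [1 3 2 4]
Gen 2 (s2): strand 3 crosses over strand 2. Perm now: [1 2 3 4]
Gen 3 (s3^-1): strand 3 crosses under strand 4. Perm now: [1 2 4 3]
Gen 4 (s3^-1): strand 4 crosses under strand 3. Perm now: [1 2 3 4]
Gen 5 (s1^-1): strand 1 crosses under strand 2. Perm now: [2 1 3 4]
Gen 6 (s1): strand 2 crosses over strand 1. Perm now: [1 2 3 4]
Gen 7 (s3): strand 3 crosses over strand 4. Perm now: [1 2 4 3]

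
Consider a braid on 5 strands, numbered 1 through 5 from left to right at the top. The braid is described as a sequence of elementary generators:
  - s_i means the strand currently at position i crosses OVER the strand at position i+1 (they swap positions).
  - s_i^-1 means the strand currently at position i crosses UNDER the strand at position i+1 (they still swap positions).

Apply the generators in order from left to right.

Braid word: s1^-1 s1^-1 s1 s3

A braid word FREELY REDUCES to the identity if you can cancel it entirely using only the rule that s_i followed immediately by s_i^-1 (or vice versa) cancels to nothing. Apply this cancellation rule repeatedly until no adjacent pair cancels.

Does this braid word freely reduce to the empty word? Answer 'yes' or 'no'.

Gen 1 (s1^-1): push. Stack: [s1^-1]
Gen 2 (s1^-1): push. Stack: [s1^-1 s1^-1]
Gen 3 (s1): cancels prior s1^-1. Stack: [s1^-1]
Gen 4 (s3): push. Stack: [s1^-1 s3]
Reduced word: s1^-1 s3

Answer: no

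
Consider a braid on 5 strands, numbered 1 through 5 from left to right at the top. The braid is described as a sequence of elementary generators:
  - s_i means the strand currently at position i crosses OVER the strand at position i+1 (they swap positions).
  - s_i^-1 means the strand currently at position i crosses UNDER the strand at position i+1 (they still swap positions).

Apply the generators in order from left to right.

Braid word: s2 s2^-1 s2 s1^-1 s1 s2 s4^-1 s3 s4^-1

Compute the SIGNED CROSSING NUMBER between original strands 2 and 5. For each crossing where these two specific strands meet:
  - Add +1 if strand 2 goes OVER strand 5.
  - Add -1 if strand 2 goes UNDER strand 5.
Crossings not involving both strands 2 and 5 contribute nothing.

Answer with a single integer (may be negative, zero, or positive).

Answer: 0

Derivation:
Gen 1: crossing 2x3. Both 2&5? no. Sum: 0
Gen 2: crossing 3x2. Both 2&5? no. Sum: 0
Gen 3: crossing 2x3. Both 2&5? no. Sum: 0
Gen 4: crossing 1x3. Both 2&5? no. Sum: 0
Gen 5: crossing 3x1. Both 2&5? no. Sum: 0
Gen 6: crossing 3x2. Both 2&5? no. Sum: 0
Gen 7: crossing 4x5. Both 2&5? no. Sum: 0
Gen 8: crossing 3x5. Both 2&5? no. Sum: 0
Gen 9: crossing 3x4. Both 2&5? no. Sum: 0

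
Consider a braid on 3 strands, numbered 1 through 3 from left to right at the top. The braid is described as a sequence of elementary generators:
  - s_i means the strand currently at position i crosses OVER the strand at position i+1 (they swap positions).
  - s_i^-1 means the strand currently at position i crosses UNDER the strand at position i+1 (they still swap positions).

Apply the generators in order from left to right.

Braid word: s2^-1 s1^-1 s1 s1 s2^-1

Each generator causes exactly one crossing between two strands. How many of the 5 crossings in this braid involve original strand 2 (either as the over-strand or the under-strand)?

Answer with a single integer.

Answer: 2

Derivation:
Gen 1: crossing 2x3. Involves strand 2? yes. Count so far: 1
Gen 2: crossing 1x3. Involves strand 2? no. Count so far: 1
Gen 3: crossing 3x1. Involves strand 2? no. Count so far: 1
Gen 4: crossing 1x3. Involves strand 2? no. Count so far: 1
Gen 5: crossing 1x2. Involves strand 2? yes. Count so far: 2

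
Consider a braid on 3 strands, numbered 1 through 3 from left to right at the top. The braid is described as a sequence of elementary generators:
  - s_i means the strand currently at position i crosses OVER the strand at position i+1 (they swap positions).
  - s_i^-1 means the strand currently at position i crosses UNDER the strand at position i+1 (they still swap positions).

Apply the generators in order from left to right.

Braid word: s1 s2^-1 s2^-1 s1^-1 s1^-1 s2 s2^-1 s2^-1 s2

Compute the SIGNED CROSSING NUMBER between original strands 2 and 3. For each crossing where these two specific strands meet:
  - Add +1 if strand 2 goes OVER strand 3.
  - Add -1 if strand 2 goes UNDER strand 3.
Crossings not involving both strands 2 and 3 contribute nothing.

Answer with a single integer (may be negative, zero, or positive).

Gen 1: crossing 1x2. Both 2&3? no. Sum: 0
Gen 2: crossing 1x3. Both 2&3? no. Sum: 0
Gen 3: crossing 3x1. Both 2&3? no. Sum: 0
Gen 4: crossing 2x1. Both 2&3? no. Sum: 0
Gen 5: crossing 1x2. Both 2&3? no. Sum: 0
Gen 6: crossing 1x3. Both 2&3? no. Sum: 0
Gen 7: crossing 3x1. Both 2&3? no. Sum: 0
Gen 8: crossing 1x3. Both 2&3? no. Sum: 0
Gen 9: crossing 3x1. Both 2&3? no. Sum: 0

Answer: 0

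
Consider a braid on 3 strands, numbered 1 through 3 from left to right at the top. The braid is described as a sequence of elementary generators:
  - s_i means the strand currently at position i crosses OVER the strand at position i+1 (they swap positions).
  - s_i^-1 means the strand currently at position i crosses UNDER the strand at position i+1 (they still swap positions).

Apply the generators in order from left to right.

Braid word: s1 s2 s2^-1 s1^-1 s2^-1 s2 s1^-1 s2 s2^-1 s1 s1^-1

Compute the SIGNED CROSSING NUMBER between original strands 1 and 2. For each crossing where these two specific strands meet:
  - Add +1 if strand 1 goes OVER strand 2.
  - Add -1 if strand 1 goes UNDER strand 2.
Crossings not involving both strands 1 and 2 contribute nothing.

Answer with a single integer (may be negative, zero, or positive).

Gen 1: 1 over 2. Both 1&2? yes. Contrib: +1. Sum: 1
Gen 2: crossing 1x3. Both 1&2? no. Sum: 1
Gen 3: crossing 3x1. Both 1&2? no. Sum: 1
Gen 4: 2 under 1. Both 1&2? yes. Contrib: +1. Sum: 2
Gen 5: crossing 2x3. Both 1&2? no. Sum: 2
Gen 6: crossing 3x2. Both 1&2? no. Sum: 2
Gen 7: 1 under 2. Both 1&2? yes. Contrib: -1. Sum: 1
Gen 8: crossing 1x3. Both 1&2? no. Sum: 1
Gen 9: crossing 3x1. Both 1&2? no. Sum: 1
Gen 10: 2 over 1. Both 1&2? yes. Contrib: -1. Sum: 0
Gen 11: 1 under 2. Both 1&2? yes. Contrib: -1. Sum: -1

Answer: -1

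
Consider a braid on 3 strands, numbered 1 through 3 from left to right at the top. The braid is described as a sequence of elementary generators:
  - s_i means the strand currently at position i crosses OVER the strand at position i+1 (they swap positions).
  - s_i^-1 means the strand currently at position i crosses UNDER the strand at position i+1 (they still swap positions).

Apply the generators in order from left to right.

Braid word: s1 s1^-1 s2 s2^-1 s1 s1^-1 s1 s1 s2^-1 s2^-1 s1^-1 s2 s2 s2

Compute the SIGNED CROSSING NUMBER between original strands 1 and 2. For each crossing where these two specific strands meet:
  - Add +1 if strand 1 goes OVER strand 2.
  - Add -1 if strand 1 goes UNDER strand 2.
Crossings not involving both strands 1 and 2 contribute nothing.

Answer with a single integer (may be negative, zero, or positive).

Answer: 3

Derivation:
Gen 1: 1 over 2. Both 1&2? yes. Contrib: +1. Sum: 1
Gen 2: 2 under 1. Both 1&2? yes. Contrib: +1. Sum: 2
Gen 3: crossing 2x3. Both 1&2? no. Sum: 2
Gen 4: crossing 3x2. Both 1&2? no. Sum: 2
Gen 5: 1 over 2. Both 1&2? yes. Contrib: +1. Sum: 3
Gen 6: 2 under 1. Both 1&2? yes. Contrib: +1. Sum: 4
Gen 7: 1 over 2. Both 1&2? yes. Contrib: +1. Sum: 5
Gen 8: 2 over 1. Both 1&2? yes. Contrib: -1. Sum: 4
Gen 9: crossing 2x3. Both 1&2? no. Sum: 4
Gen 10: crossing 3x2. Both 1&2? no. Sum: 4
Gen 11: 1 under 2. Both 1&2? yes. Contrib: -1. Sum: 3
Gen 12: crossing 1x3. Both 1&2? no. Sum: 3
Gen 13: crossing 3x1. Both 1&2? no. Sum: 3
Gen 14: crossing 1x3. Both 1&2? no. Sum: 3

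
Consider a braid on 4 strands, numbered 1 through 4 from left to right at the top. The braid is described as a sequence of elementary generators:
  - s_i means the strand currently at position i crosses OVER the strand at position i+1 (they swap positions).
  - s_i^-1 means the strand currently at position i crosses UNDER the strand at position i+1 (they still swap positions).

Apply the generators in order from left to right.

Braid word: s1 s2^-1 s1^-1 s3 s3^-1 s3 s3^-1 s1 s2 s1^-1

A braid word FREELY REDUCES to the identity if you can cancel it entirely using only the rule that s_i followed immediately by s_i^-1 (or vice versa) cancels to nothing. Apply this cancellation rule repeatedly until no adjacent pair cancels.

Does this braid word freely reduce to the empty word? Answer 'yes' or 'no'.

Answer: yes

Derivation:
Gen 1 (s1): push. Stack: [s1]
Gen 2 (s2^-1): push. Stack: [s1 s2^-1]
Gen 3 (s1^-1): push. Stack: [s1 s2^-1 s1^-1]
Gen 4 (s3): push. Stack: [s1 s2^-1 s1^-1 s3]
Gen 5 (s3^-1): cancels prior s3. Stack: [s1 s2^-1 s1^-1]
Gen 6 (s3): push. Stack: [s1 s2^-1 s1^-1 s3]
Gen 7 (s3^-1): cancels prior s3. Stack: [s1 s2^-1 s1^-1]
Gen 8 (s1): cancels prior s1^-1. Stack: [s1 s2^-1]
Gen 9 (s2): cancels prior s2^-1. Stack: [s1]
Gen 10 (s1^-1): cancels prior s1. Stack: []
Reduced word: (empty)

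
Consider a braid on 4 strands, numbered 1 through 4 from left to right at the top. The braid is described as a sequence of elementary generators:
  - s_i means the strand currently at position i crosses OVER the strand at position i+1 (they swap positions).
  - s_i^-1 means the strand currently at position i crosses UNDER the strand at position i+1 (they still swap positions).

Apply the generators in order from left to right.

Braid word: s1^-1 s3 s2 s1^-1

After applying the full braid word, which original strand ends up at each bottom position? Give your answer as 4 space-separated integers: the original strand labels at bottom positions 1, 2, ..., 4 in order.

Answer: 4 2 1 3

Derivation:
Gen 1 (s1^-1): strand 1 crosses under strand 2. Perm now: [2 1 3 4]
Gen 2 (s3): strand 3 crosses over strand 4. Perm now: [2 1 4 3]
Gen 3 (s2): strand 1 crosses over strand 4. Perm now: [2 4 1 3]
Gen 4 (s1^-1): strand 2 crosses under strand 4. Perm now: [4 2 1 3]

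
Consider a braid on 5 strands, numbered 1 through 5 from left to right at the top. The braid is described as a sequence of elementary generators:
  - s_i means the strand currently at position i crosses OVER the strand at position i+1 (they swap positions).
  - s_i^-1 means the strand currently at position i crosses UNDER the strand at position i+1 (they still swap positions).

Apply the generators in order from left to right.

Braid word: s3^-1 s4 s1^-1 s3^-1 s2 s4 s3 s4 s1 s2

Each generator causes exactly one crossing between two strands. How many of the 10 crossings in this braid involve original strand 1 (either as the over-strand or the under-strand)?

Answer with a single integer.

Gen 1: crossing 3x4. Involves strand 1? no. Count so far: 0
Gen 2: crossing 3x5. Involves strand 1? no. Count so far: 0
Gen 3: crossing 1x2. Involves strand 1? yes. Count so far: 1
Gen 4: crossing 4x5. Involves strand 1? no. Count so far: 1
Gen 5: crossing 1x5. Involves strand 1? yes. Count so far: 2
Gen 6: crossing 4x3. Involves strand 1? no. Count so far: 2
Gen 7: crossing 1x3. Involves strand 1? yes. Count so far: 3
Gen 8: crossing 1x4. Involves strand 1? yes. Count so far: 4
Gen 9: crossing 2x5. Involves strand 1? no. Count so far: 4
Gen 10: crossing 2x3. Involves strand 1? no. Count so far: 4

Answer: 4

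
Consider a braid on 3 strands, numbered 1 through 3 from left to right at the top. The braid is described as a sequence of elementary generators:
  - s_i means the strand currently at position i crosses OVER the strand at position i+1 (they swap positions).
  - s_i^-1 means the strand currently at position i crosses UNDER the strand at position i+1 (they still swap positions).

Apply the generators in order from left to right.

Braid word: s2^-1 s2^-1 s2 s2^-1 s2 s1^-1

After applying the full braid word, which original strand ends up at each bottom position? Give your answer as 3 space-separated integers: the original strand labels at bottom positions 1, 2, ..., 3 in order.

Answer: 3 1 2

Derivation:
Gen 1 (s2^-1): strand 2 crosses under strand 3. Perm now: [1 3 2]
Gen 2 (s2^-1): strand 3 crosses under strand 2. Perm now: [1 2 3]
Gen 3 (s2): strand 2 crosses over strand 3. Perm now: [1 3 2]
Gen 4 (s2^-1): strand 3 crosses under strand 2. Perm now: [1 2 3]
Gen 5 (s2): strand 2 crosses over strand 3. Perm now: [1 3 2]
Gen 6 (s1^-1): strand 1 crosses under strand 3. Perm now: [3 1 2]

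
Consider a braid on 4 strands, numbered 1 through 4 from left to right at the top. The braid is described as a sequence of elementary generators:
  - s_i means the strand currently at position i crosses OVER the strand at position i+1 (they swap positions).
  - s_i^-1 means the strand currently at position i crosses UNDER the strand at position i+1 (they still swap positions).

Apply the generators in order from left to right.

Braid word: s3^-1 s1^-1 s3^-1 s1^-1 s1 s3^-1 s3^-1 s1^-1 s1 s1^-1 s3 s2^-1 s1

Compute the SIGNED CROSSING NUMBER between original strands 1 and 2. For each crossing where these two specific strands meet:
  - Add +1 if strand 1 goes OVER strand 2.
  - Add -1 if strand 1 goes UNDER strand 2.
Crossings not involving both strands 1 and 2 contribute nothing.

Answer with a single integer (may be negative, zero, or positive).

Gen 1: crossing 3x4. Both 1&2? no. Sum: 0
Gen 2: 1 under 2. Both 1&2? yes. Contrib: -1. Sum: -1
Gen 3: crossing 4x3. Both 1&2? no. Sum: -1
Gen 4: 2 under 1. Both 1&2? yes. Contrib: +1. Sum: 0
Gen 5: 1 over 2. Both 1&2? yes. Contrib: +1. Sum: 1
Gen 6: crossing 3x4. Both 1&2? no. Sum: 1
Gen 7: crossing 4x3. Both 1&2? no. Sum: 1
Gen 8: 2 under 1. Both 1&2? yes. Contrib: +1. Sum: 2
Gen 9: 1 over 2. Both 1&2? yes. Contrib: +1. Sum: 3
Gen 10: 2 under 1. Both 1&2? yes. Contrib: +1. Sum: 4
Gen 11: crossing 3x4. Both 1&2? no. Sum: 4
Gen 12: crossing 2x4. Both 1&2? no. Sum: 4
Gen 13: crossing 1x4. Both 1&2? no. Sum: 4

Answer: 4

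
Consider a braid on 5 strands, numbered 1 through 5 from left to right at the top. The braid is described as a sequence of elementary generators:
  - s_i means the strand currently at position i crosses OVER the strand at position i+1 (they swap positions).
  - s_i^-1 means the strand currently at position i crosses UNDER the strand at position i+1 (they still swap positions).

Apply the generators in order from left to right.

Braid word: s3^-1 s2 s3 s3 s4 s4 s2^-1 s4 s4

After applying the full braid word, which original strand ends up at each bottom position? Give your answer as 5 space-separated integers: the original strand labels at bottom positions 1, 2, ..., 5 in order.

Gen 1 (s3^-1): strand 3 crosses under strand 4. Perm now: [1 2 4 3 5]
Gen 2 (s2): strand 2 crosses over strand 4. Perm now: [1 4 2 3 5]
Gen 3 (s3): strand 2 crosses over strand 3. Perm now: [1 4 3 2 5]
Gen 4 (s3): strand 3 crosses over strand 2. Perm now: [1 4 2 3 5]
Gen 5 (s4): strand 3 crosses over strand 5. Perm now: [1 4 2 5 3]
Gen 6 (s4): strand 5 crosses over strand 3. Perm now: [1 4 2 3 5]
Gen 7 (s2^-1): strand 4 crosses under strand 2. Perm now: [1 2 4 3 5]
Gen 8 (s4): strand 3 crosses over strand 5. Perm now: [1 2 4 5 3]
Gen 9 (s4): strand 5 crosses over strand 3. Perm now: [1 2 4 3 5]

Answer: 1 2 4 3 5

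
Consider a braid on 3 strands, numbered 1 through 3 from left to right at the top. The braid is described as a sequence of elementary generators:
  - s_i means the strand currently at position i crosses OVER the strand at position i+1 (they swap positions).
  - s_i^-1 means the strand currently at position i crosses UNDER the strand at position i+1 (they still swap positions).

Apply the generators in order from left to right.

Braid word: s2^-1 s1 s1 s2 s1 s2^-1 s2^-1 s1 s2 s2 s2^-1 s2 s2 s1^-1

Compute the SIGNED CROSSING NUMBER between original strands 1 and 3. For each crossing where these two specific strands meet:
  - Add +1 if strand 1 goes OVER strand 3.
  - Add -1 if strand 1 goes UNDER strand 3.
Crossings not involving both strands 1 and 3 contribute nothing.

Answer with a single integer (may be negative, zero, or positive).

Gen 1: crossing 2x3. Both 1&3? no. Sum: 0
Gen 2: 1 over 3. Both 1&3? yes. Contrib: +1. Sum: 1
Gen 3: 3 over 1. Both 1&3? yes. Contrib: -1. Sum: 0
Gen 4: crossing 3x2. Both 1&3? no. Sum: 0
Gen 5: crossing 1x2. Both 1&3? no. Sum: 0
Gen 6: 1 under 3. Both 1&3? yes. Contrib: -1. Sum: -1
Gen 7: 3 under 1. Both 1&3? yes. Contrib: +1. Sum: 0
Gen 8: crossing 2x1. Both 1&3? no. Sum: 0
Gen 9: crossing 2x3. Both 1&3? no. Sum: 0
Gen 10: crossing 3x2. Both 1&3? no. Sum: 0
Gen 11: crossing 2x3. Both 1&3? no. Sum: 0
Gen 12: crossing 3x2. Both 1&3? no. Sum: 0
Gen 13: crossing 2x3. Both 1&3? no. Sum: 0
Gen 14: 1 under 3. Both 1&3? yes. Contrib: -1. Sum: -1

Answer: -1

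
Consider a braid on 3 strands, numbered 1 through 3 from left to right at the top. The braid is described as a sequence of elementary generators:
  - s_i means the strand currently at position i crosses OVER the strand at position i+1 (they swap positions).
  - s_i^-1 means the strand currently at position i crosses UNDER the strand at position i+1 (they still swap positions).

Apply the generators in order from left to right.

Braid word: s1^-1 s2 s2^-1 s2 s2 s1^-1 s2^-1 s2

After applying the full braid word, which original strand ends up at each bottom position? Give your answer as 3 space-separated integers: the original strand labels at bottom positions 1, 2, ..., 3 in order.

Gen 1 (s1^-1): strand 1 crosses under strand 2. Perm now: [2 1 3]
Gen 2 (s2): strand 1 crosses over strand 3. Perm now: [2 3 1]
Gen 3 (s2^-1): strand 3 crosses under strand 1. Perm now: [2 1 3]
Gen 4 (s2): strand 1 crosses over strand 3. Perm now: [2 3 1]
Gen 5 (s2): strand 3 crosses over strand 1. Perm now: [2 1 3]
Gen 6 (s1^-1): strand 2 crosses under strand 1. Perm now: [1 2 3]
Gen 7 (s2^-1): strand 2 crosses under strand 3. Perm now: [1 3 2]
Gen 8 (s2): strand 3 crosses over strand 2. Perm now: [1 2 3]

Answer: 1 2 3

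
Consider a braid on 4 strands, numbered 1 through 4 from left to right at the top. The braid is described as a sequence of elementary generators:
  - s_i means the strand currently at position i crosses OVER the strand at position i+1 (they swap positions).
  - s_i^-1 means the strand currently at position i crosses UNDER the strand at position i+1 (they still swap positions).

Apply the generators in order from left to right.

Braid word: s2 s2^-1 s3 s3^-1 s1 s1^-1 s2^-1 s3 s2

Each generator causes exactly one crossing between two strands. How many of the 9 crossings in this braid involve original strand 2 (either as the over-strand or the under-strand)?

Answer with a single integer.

Gen 1: crossing 2x3. Involves strand 2? yes. Count so far: 1
Gen 2: crossing 3x2. Involves strand 2? yes. Count so far: 2
Gen 3: crossing 3x4. Involves strand 2? no. Count so far: 2
Gen 4: crossing 4x3. Involves strand 2? no. Count so far: 2
Gen 5: crossing 1x2. Involves strand 2? yes. Count so far: 3
Gen 6: crossing 2x1. Involves strand 2? yes. Count so far: 4
Gen 7: crossing 2x3. Involves strand 2? yes. Count so far: 5
Gen 8: crossing 2x4. Involves strand 2? yes. Count so far: 6
Gen 9: crossing 3x4. Involves strand 2? no. Count so far: 6

Answer: 6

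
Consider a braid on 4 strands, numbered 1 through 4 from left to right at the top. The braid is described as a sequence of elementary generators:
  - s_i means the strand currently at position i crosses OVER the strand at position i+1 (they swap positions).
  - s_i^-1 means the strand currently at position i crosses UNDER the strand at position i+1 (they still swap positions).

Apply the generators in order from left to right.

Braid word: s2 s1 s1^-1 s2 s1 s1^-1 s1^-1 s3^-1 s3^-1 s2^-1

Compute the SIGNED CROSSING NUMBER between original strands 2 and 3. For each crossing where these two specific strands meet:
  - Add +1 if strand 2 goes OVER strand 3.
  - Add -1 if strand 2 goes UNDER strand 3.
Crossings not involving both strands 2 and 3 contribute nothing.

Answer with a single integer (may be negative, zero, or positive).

Answer: 0

Derivation:
Gen 1: 2 over 3. Both 2&3? yes. Contrib: +1. Sum: 1
Gen 2: crossing 1x3. Both 2&3? no. Sum: 1
Gen 3: crossing 3x1. Both 2&3? no. Sum: 1
Gen 4: 3 over 2. Both 2&3? yes. Contrib: -1. Sum: 0
Gen 5: crossing 1x2. Both 2&3? no. Sum: 0
Gen 6: crossing 2x1. Both 2&3? no. Sum: 0
Gen 7: crossing 1x2. Both 2&3? no. Sum: 0
Gen 8: crossing 3x4. Both 2&3? no. Sum: 0
Gen 9: crossing 4x3. Both 2&3? no. Sum: 0
Gen 10: crossing 1x3. Both 2&3? no. Sum: 0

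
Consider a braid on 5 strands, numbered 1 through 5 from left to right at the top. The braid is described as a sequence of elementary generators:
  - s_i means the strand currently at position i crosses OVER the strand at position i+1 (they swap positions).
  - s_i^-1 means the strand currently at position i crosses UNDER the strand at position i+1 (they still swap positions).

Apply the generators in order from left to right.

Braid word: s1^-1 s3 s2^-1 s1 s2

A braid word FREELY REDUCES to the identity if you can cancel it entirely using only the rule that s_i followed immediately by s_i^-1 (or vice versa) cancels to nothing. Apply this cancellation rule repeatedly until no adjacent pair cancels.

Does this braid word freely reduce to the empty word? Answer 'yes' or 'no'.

Answer: no

Derivation:
Gen 1 (s1^-1): push. Stack: [s1^-1]
Gen 2 (s3): push. Stack: [s1^-1 s3]
Gen 3 (s2^-1): push. Stack: [s1^-1 s3 s2^-1]
Gen 4 (s1): push. Stack: [s1^-1 s3 s2^-1 s1]
Gen 5 (s2): push. Stack: [s1^-1 s3 s2^-1 s1 s2]
Reduced word: s1^-1 s3 s2^-1 s1 s2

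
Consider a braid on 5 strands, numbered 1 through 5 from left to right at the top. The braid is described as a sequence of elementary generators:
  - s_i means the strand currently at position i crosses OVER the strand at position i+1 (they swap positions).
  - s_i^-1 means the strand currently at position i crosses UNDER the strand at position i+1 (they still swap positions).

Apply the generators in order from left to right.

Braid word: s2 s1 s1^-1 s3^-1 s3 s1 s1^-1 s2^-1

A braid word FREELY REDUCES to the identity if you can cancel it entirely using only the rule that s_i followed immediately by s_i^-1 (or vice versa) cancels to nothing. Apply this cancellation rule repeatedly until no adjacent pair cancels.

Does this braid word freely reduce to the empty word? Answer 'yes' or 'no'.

Gen 1 (s2): push. Stack: [s2]
Gen 2 (s1): push. Stack: [s2 s1]
Gen 3 (s1^-1): cancels prior s1. Stack: [s2]
Gen 4 (s3^-1): push. Stack: [s2 s3^-1]
Gen 5 (s3): cancels prior s3^-1. Stack: [s2]
Gen 6 (s1): push. Stack: [s2 s1]
Gen 7 (s1^-1): cancels prior s1. Stack: [s2]
Gen 8 (s2^-1): cancels prior s2. Stack: []
Reduced word: (empty)

Answer: yes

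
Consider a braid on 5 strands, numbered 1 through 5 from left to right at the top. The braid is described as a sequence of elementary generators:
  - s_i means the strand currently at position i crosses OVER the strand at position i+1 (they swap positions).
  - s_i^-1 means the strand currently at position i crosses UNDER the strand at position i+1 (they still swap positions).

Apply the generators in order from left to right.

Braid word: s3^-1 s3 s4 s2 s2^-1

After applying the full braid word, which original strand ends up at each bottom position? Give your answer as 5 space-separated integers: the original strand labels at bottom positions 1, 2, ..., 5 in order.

Gen 1 (s3^-1): strand 3 crosses under strand 4. Perm now: [1 2 4 3 5]
Gen 2 (s3): strand 4 crosses over strand 3. Perm now: [1 2 3 4 5]
Gen 3 (s4): strand 4 crosses over strand 5. Perm now: [1 2 3 5 4]
Gen 4 (s2): strand 2 crosses over strand 3. Perm now: [1 3 2 5 4]
Gen 5 (s2^-1): strand 3 crosses under strand 2. Perm now: [1 2 3 5 4]

Answer: 1 2 3 5 4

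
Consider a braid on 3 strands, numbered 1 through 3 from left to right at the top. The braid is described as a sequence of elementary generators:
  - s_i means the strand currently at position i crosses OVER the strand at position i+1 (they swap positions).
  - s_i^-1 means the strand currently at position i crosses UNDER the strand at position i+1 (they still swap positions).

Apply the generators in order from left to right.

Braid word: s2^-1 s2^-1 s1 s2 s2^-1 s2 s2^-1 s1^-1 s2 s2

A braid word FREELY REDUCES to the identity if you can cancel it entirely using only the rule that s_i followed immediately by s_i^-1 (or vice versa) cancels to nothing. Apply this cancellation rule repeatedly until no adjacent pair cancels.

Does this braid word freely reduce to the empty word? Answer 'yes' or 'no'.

Answer: yes

Derivation:
Gen 1 (s2^-1): push. Stack: [s2^-1]
Gen 2 (s2^-1): push. Stack: [s2^-1 s2^-1]
Gen 3 (s1): push. Stack: [s2^-1 s2^-1 s1]
Gen 4 (s2): push. Stack: [s2^-1 s2^-1 s1 s2]
Gen 5 (s2^-1): cancels prior s2. Stack: [s2^-1 s2^-1 s1]
Gen 6 (s2): push. Stack: [s2^-1 s2^-1 s1 s2]
Gen 7 (s2^-1): cancels prior s2. Stack: [s2^-1 s2^-1 s1]
Gen 8 (s1^-1): cancels prior s1. Stack: [s2^-1 s2^-1]
Gen 9 (s2): cancels prior s2^-1. Stack: [s2^-1]
Gen 10 (s2): cancels prior s2^-1. Stack: []
Reduced word: (empty)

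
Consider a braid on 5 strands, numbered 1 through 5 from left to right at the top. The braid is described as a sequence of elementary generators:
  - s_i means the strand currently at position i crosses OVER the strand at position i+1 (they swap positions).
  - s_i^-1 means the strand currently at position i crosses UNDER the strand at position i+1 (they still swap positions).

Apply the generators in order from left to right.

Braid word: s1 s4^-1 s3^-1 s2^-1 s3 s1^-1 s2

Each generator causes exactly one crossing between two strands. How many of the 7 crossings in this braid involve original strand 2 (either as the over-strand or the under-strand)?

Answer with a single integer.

Gen 1: crossing 1x2. Involves strand 2? yes. Count so far: 1
Gen 2: crossing 4x5. Involves strand 2? no. Count so far: 1
Gen 3: crossing 3x5. Involves strand 2? no. Count so far: 1
Gen 4: crossing 1x5. Involves strand 2? no. Count so far: 1
Gen 5: crossing 1x3. Involves strand 2? no. Count so far: 1
Gen 6: crossing 2x5. Involves strand 2? yes. Count so far: 2
Gen 7: crossing 2x3. Involves strand 2? yes. Count so far: 3

Answer: 3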